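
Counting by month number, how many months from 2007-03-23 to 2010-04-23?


From March 2007 to April 2010
3 years * 12 = 36 months, plus 1 month = 37

37 months


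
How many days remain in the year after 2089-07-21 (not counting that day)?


Day of year: 202 of 365
Remaining = 365 - 202

163 days


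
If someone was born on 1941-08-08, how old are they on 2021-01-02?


Birth: 1941-08-08
Reference: 2021-01-02
Year difference: 2021 - 1941 = 80
Birthday not yet reached in 2021, subtract 1

79 years old


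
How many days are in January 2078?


January 2078

31 days


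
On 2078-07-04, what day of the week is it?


Date: July 4, 2078
Anchor: Jan 1, 2078. With p = 2078 - 1 = 2077: (p + p//4 - p//100 + p//400) mod 7 = (2077 + 519 - 20 + 5) mod 7 = 2581 mod 7 = 5 -> Saturday (Mon=0 ... Sun=6)
Days before July (Jan-Jun): 181; offset = 181 + 4 - 1 = 184
Weekday index = (5 + 184) mod 7 = 0

Day of the week: Monday


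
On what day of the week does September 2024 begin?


Target: September 1, 2024
Anchor: Jan 1, 2024. With p = 2024 - 1 = 2023: (p + p//4 - p//100 + p//400) mod 7 = (2023 + 505 - 20 + 5) mod 7 = 2513 mod 7 = 0 -> Monday (Mon=0 ... Sun=6)
Days before September (Jan-Aug): 244 days
Weekday index = (0 + 244) mod 7 = 6

Sunday


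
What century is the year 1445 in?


Century = (year - 1) // 100 + 1
= (1445 - 1) // 100 + 1
= 1444 // 100 + 1
= 14 + 1

15th century


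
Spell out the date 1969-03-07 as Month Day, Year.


ISO 1969-03-07 parses as year=1969, month=03, day=07
Month 3 -> March

March 7, 1969


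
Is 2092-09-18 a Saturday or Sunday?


Anchor: Jan 1, 2092. With p = 2092 - 1 = 2091: (p + p//4 - p//100 + p//400) mod 7 = (2091 + 522 - 20 + 5) mod 7 = 2598 mod 7 = 1 -> Tuesday (Mon=0 ... Sun=6)
Day of year: 262; offset = 261
Weekday index = (1 + 261) mod 7 = 3 -> Thursday
Weekend days: Saturday, Sunday

No


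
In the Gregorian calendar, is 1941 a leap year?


Gregorian leap year rule: divisible by 4, but not by 100, unless also by 400.
1941 is not divisible by 4 -> not a leap year

No


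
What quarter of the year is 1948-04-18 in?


Month: April (month 4)
Q1: Jan-Mar, Q2: Apr-Jun, Q3: Jul-Sep, Q4: Oct-Dec

Q2


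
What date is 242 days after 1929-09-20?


Start: 1929-09-20, add 242 days
September 1929 has 30 days: 30 - 20 = 10 days to September 30 -> 232 left
October 1929 has 31 days -> 201 left
November 1929 has 30 days -> 171 left
December 1929 has 31 days -> 140 left
January 1930 has 31 days -> 109 left
February 1930 has 28 days -> 81 left
March 1930 has 31 days -> 50 left
April 1930 has 30 days -> 20 left
May 1930: 20 <= 31 -> lands on May 20

Result: 1930-05-20


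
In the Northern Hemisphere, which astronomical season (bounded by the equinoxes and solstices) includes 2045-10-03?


Date: October 3
Astronomical Autumn (approx.; exact equinox/solstice day varies by year): September 22 to December 20
October 3 falls within the Autumn window

Autumn


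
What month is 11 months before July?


July is month 7
7 - 11 = -4; wrap: -4 + 12 = 8

August


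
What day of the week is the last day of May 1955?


May 1955 has 31 days
Anchor: Jan 1, 1955. With p = 1955 - 1 = 1954: (p + p//4 - p//100 + p//400) mod 7 = (1954 + 488 - 19 + 4) mod 7 = 2427 mod 7 = 5 -> Saturday (Mon=0 ... Sun=6)
Days before May (Jan-Apr): 120; May 1 index = (5 + 120) mod 7 = 6 -> Sunday
Last day offset: 31 - 1 = 30 days
Weekday index = (6 + 30) mod 7 = 1

Tuesday, May 31


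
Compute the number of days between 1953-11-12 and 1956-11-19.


From 1953-11-12 to 1956-11-19
1953-11-12: days before November = 31 + 28 + 31 + 30 + 31 + 30 + 31 + 31 + 30 + 31 = 304 (1953 is not a leap year); day of year = 304 + 12 = 316
1956-11-19: days before November = 31 + 29 + 31 + 30 + 31 + 30 + 31 + 31 + 30 + 31 = 305 (1956 is a leap year); day of year = 305 + 19 = 324
Rest of 1953: 365 - 316 = 49
Full years 1954 (365), 1955 (365): 730
Total = 49 + 730 + 324 = 1103

1103 days


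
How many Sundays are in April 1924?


April 1924 has 30 days
Anchor: Jan 1, 1924. With p = 1924 - 1 = 1923: (p + p//4 - p//100 + p//400) mod 7 = (1923 + 480 - 19 + 4) mod 7 = 2388 mod 7 = 1 -> Tuesday (Mon=0 ... Sun=6)
Days before April (Jan-Mar): 91; April 1 index = (1 + 91) mod 7 = 1 -> Tuesday
First Sunday is April 6
Sundays: 6, 13, 20, 27

4 Sundays


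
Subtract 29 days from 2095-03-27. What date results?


Start: 2095-03-27, subtract 29 days
Back 27 days from March 27 reaches February 28, 2095 -> 2 left
February 2095: 28 - 2 = 26 -> lands on February 26

Result: 2095-02-26


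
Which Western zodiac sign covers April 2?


Date: April 2
Conventional tropical zodiac dates: Aries from March 21 onward; Taurus starts April 20
April 2 falls within the Aries range

Aries


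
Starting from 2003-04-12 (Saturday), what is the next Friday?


Current: Saturday
Target: Friday
Days ahead: 6

Next Friday: 2003-04-18


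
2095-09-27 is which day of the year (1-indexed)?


Date: September 27, 2095
Days in months 1 through 8: 243
Plus 27 days in September

Day of year: 270


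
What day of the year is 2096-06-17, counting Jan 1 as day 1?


Date: June 17, 2096
Days in months 1 through 5: 152
Plus 17 days in June

Day of year: 169


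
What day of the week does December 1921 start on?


Target: December 1, 1921
Anchor: Jan 1, 1921. With p = 1921 - 1 = 1920: (p + p//4 - p//100 + p//400) mod 7 = (1920 + 480 - 19 + 4) mod 7 = 2385 mod 7 = 5 -> Saturday (Mon=0 ... Sun=6)
Days before December (Jan-Nov): 334 days
Weekday index = (5 + 334) mod 7 = 3

Thursday


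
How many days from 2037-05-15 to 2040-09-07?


From 2037-05-15 to 2040-09-07
2037-05-15: days before May = 31 + 28 + 31 + 30 = 120 (2037 is not a leap year); day of year = 120 + 15 = 135
2040-09-07: days before September = 31 + 29 + 31 + 30 + 31 + 30 + 31 + 31 = 244 (2040 is a leap year); day of year = 244 + 7 = 251
Rest of 2037: 365 - 135 = 230
Full years 2038 (365), 2039 (365): 730
Total = 230 + 730 + 251 = 1211

1211 days


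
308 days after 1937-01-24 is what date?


Start: 1937-01-24, add 308 days
January 1937 has 31 days: 31 - 24 = 7 days to January 31 -> 301 left
February 1937 has 28 days -> 273 left
March 1937 has 31 days -> 242 left
April 1937 has 30 days -> 212 left
May 1937 has 31 days -> 181 left
June 1937 has 30 days -> 151 left
July 1937 has 31 days -> 120 left
August 1937 has 31 days -> 89 left
September 1937 has 30 days -> 59 left
October 1937 has 31 days -> 28 left
November 1937: 28 <= 30 -> lands on November 28

Result: 1937-11-28


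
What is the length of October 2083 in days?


October 2083

31 days


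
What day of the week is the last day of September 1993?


September 1993 has 30 days
Anchor: Jan 1, 1993. With p = 1993 - 1 = 1992: (p + p//4 - p//100 + p//400) mod 7 = (1992 + 498 - 19 + 4) mod 7 = 2475 mod 7 = 4 -> Friday (Mon=0 ... Sun=6)
Days before September (Jan-Aug): 243; September 1 index = (4 + 243) mod 7 = 2 -> Wednesday
Last day offset: 30 - 1 = 29 days
Weekday index = (2 + 29) mod 7 = 3

Thursday, September 30


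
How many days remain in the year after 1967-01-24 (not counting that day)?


Day of year: 24 of 365
Remaining = 365 - 24

341 days


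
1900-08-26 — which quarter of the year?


Month: August (month 8)
Q1: Jan-Mar, Q2: Apr-Jun, Q3: Jul-Sep, Q4: Oct-Dec

Q3


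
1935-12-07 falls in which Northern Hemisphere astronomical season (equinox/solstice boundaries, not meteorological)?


Date: December 7
Astronomical Autumn (approx.; exact equinox/solstice day varies by year): September 22 to December 20
December 7 falls within the Autumn window

Autumn


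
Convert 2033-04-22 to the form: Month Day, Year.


ISO 2033-04-22 parses as year=2033, month=04, day=22
Month 4 -> April

April 22, 2033


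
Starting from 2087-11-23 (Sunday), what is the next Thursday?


Current: Sunday
Target: Thursday
Days ahead: 4

Next Thursday: 2087-11-27


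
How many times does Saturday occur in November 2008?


November 2008 has 30 days
Anchor: Jan 1, 2008. With p = 2008 - 1 = 2007: (p + p//4 - p//100 + p//400) mod 7 = (2007 + 501 - 20 + 5) mod 7 = 2493 mod 7 = 1 -> Tuesday (Mon=0 ... Sun=6)
Days before November (Jan-Oct): 305; November 1 index = (1 + 305) mod 7 = 5 -> Saturday
First Saturday is November 1
Saturdays: 1, 8, 15, 22, 29

5 Saturdays


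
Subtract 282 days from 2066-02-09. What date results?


Start: 2066-02-09, subtract 282 days
Back 9 days from February 9 reaches January 31, 2066 -> 273 left
January 2066 has 31 days -> back to December 31, 2065 -> 242 left
December 2065 has 31 days -> back to November 30, 2065 -> 211 left
November 2065 has 30 days -> back to October 31, 2065 -> 181 left
October 2065 has 31 days -> back to September 30, 2065 -> 150 left
September 2065 has 30 days -> back to August 31, 2065 -> 120 left
August 2065 has 31 days -> back to July 31, 2065 -> 89 left
July 2065 has 31 days -> back to June 30, 2065 -> 58 left
June 2065 has 30 days -> back to May 31, 2065 -> 28 left
May 2065: 31 - 28 = 3 -> lands on May 3

Result: 2065-05-03


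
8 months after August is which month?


August is month 8
8 + 8 = 16; wrap: 16 - 12 = 4

April


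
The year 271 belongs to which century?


Century = (year - 1) // 100 + 1
= (271 - 1) // 100 + 1
= 270 // 100 + 1
= 2 + 1

3rd century


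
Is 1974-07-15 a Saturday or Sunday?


Anchor: Jan 1, 1974. With p = 1974 - 1 = 1973: (p + p//4 - p//100 + p//400) mod 7 = (1973 + 493 - 19 + 4) mod 7 = 2451 mod 7 = 1 -> Tuesday (Mon=0 ... Sun=6)
Day of year: 196; offset = 195
Weekday index = (1 + 195) mod 7 = 0 -> Monday
Weekend days: Saturday, Sunday

No


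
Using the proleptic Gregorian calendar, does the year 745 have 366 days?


Gregorian leap year rule: divisible by 4, but not by 100, unless also by 400.
745 is not divisible by 4 -> not a leap year

No


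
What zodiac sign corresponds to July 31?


Date: July 31
Conventional tropical zodiac dates: Leo from July 23 onward; Virgo starts August 23
July 31 falls within the Leo range

Leo


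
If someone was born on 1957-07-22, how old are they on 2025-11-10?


Birth: 1957-07-22
Reference: 2025-11-10
Year difference: 2025 - 1957 = 68

68 years old


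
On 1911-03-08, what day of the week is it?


Date: March 8, 1911
Anchor: Jan 1, 1911. With p = 1911 - 1 = 1910: (p + p//4 - p//100 + p//400) mod 7 = (1910 + 477 - 19 + 4) mod 7 = 2372 mod 7 = 6 -> Sunday (Mon=0 ... Sun=6)
Days before March (Jan-Feb): 59; offset = 59 + 8 - 1 = 66
Weekday index = (6 + 66) mod 7 = 2

Day of the week: Wednesday


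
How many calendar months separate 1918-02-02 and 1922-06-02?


From February 1918 to June 1922
4 years * 12 = 48 months, plus 4 months = 52

52 months


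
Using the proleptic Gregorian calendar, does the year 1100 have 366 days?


Gregorian leap year rule: divisible by 4, but not by 100, unless also by 400.
1100 is divisible by 100 but not 400 -> not a leap year

No


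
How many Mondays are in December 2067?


December 2067 has 31 days
Anchor: Jan 1, 2067. With p = 2067 - 1 = 2066: (p + p//4 - p//100 + p//400) mod 7 = (2066 + 516 - 20 + 5) mod 7 = 2567 mod 7 = 5 -> Saturday (Mon=0 ... Sun=6)
Days before December (Jan-Nov): 334; December 1 index = (5 + 334) mod 7 = 3 -> Thursday
First Monday is December 5
Mondays: 5, 12, 19, 26

4 Mondays


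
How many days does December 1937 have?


December 1937

31 days


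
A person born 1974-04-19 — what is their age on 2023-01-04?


Birth: 1974-04-19
Reference: 2023-01-04
Year difference: 2023 - 1974 = 49
Birthday not yet reached in 2023, subtract 1

48 years old


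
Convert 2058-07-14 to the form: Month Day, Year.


ISO 2058-07-14 parses as year=2058, month=07, day=14
Month 7 -> July

July 14, 2058


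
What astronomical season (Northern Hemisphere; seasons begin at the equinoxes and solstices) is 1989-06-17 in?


Date: June 17
Astronomical Spring (approx.; exact equinox/solstice day varies by year): March 20 to June 20
June 17 falls within the Spring window

Spring


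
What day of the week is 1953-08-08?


Date: August 8, 1953
Anchor: Jan 1, 1953. With p = 1953 - 1 = 1952: (p + p//4 - p//100 + p//400) mod 7 = (1952 + 488 - 19 + 4) mod 7 = 2425 mod 7 = 3 -> Thursday (Mon=0 ... Sun=6)
Days before August (Jan-Jul): 212; offset = 212 + 8 - 1 = 219
Weekday index = (3 + 219) mod 7 = 5

Day of the week: Saturday


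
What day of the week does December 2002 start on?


Target: December 1, 2002
Anchor: Jan 1, 2002. With p = 2002 - 1 = 2001: (p + p//4 - p//100 + p//400) mod 7 = (2001 + 500 - 20 + 5) mod 7 = 2486 mod 7 = 1 -> Tuesday (Mon=0 ... Sun=6)
Days before December (Jan-Nov): 334 days
Weekday index = (1 + 334) mod 7 = 6

Sunday


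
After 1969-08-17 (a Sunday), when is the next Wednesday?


Current: Sunday
Target: Wednesday
Days ahead: 3

Next Wednesday: 1969-08-20


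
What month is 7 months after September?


September is month 9
9 + 7 = 16; wrap: 16 - 12 = 4

April


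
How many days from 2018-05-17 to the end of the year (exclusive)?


Day of year: 137 of 365
Remaining = 365 - 137

228 days


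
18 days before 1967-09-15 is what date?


Start: 1967-09-15, subtract 18 days
Back 15 days from September 15 reaches August 31, 1967 -> 3 left
August 1967: 31 - 3 = 28 -> lands on August 28

Result: 1967-08-28


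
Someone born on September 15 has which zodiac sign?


Date: September 15
Conventional tropical zodiac dates: Virgo from August 23 onward; Libra starts September 23
September 15 falls within the Virgo range

Virgo


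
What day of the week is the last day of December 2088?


December 2088 has 31 days
Anchor: Jan 1, 2088. With p = 2088 - 1 = 2087: (p + p//4 - p//100 + p//400) mod 7 = (2087 + 521 - 20 + 5) mod 7 = 2593 mod 7 = 3 -> Thursday (Mon=0 ... Sun=6)
Days before December (Jan-Nov): 335; December 1 index = (3 + 335) mod 7 = 2 -> Wednesday
Last day offset: 31 - 1 = 30 days
Weekday index = (2 + 30) mod 7 = 4

Friday, December 31


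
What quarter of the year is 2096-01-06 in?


Month: January (month 1)
Q1: Jan-Mar, Q2: Apr-Jun, Q3: Jul-Sep, Q4: Oct-Dec

Q1


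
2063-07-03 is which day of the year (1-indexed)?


Date: July 3, 2063
Days in months 1 through 6: 181
Plus 3 days in July

Day of year: 184


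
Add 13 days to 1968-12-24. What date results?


Start: 1968-12-24, add 13 days
December 1968 has 31 days: 31 - 24 = 7 days to December 31 -> 6 left
January 1969: 6 <= 31 -> lands on January 6

Result: 1969-01-06


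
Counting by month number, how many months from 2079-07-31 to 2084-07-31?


From July 2079 to July 2084
5 years * 12 = 60 months = 60

60 months


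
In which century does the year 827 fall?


Century = (year - 1) // 100 + 1
= (827 - 1) // 100 + 1
= 826 // 100 + 1
= 8 + 1

9th century


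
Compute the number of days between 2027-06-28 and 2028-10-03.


From 2027-06-28 to 2028-10-03
2027-06-28: days before June = 31 + 28 + 31 + 30 + 31 = 151 (2027 is not a leap year); day of year = 151 + 28 = 179
2028-10-03: days before October = 31 + 29 + 31 + 30 + 31 + 30 + 31 + 31 + 30 = 274 (2028 is a leap year); day of year = 274 + 3 = 277
Rest of 2027: 365 - 179 = 186
Total = 186 + 277 = 463

463 days


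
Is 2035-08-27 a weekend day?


Anchor: Jan 1, 2035. With p = 2035 - 1 = 2034: (p + p//4 - p//100 + p//400) mod 7 = (2034 + 508 - 20 + 5) mod 7 = 2527 mod 7 = 0 -> Monday (Mon=0 ... Sun=6)
Day of year: 239; offset = 238
Weekday index = (0 + 238) mod 7 = 0 -> Monday
Weekend days: Saturday, Sunday

No


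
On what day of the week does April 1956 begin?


Target: April 1, 1956
Anchor: Jan 1, 1956. With p = 1956 - 1 = 1955: (p + p//4 - p//100 + p//400) mod 7 = (1955 + 488 - 19 + 4) mod 7 = 2428 mod 7 = 6 -> Sunday (Mon=0 ... Sun=6)
Days before April (Jan-Mar): 91 days
Weekday index = (6 + 91) mod 7 = 6

Sunday


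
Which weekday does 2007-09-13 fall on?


Date: September 13, 2007
Anchor: Jan 1, 2007. With p = 2007 - 1 = 2006: (p + p//4 - p//100 + p//400) mod 7 = (2006 + 501 - 20 + 5) mod 7 = 2492 mod 7 = 0 -> Monday (Mon=0 ... Sun=6)
Days before September (Jan-Aug): 243; offset = 243 + 13 - 1 = 255
Weekday index = (0 + 255) mod 7 = 3

Day of the week: Thursday


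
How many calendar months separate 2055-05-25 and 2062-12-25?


From May 2055 to December 2062
7 years * 12 = 84 months, plus 7 months = 91

91 months


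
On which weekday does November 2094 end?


November 2094 has 30 days
Anchor: Jan 1, 2094. With p = 2094 - 1 = 2093: (p + p//4 - p//100 + p//400) mod 7 = (2093 + 523 - 20 + 5) mod 7 = 2601 mod 7 = 4 -> Friday (Mon=0 ... Sun=6)
Days before November (Jan-Oct): 304; November 1 index = (4 + 304) mod 7 = 0 -> Monday
Last day offset: 30 - 1 = 29 days
Weekday index = (0 + 29) mod 7 = 1

Tuesday, November 30


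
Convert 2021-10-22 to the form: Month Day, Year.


ISO 2021-10-22 parses as year=2021, month=10, day=22
Month 10 -> October

October 22, 2021


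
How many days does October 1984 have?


October 1984

31 days


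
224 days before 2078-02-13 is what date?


Start: 2078-02-13, subtract 224 days
Back 13 days from February 13 reaches January 31, 2078 -> 211 left
January 2078 has 31 days -> back to December 31, 2077 -> 180 left
December 2077 has 31 days -> back to November 30, 2077 -> 149 left
November 2077 has 30 days -> back to October 31, 2077 -> 119 left
October 2077 has 31 days -> back to September 30, 2077 -> 88 left
September 2077 has 30 days -> back to August 31, 2077 -> 58 left
August 2077 has 31 days -> back to July 31, 2077 -> 27 left
July 2077: 31 - 27 = 4 -> lands on July 4

Result: 2077-07-04


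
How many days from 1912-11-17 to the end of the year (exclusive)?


Day of year: 322 of 366
Remaining = 366 - 322

44 days


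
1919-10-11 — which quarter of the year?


Month: October (month 10)
Q1: Jan-Mar, Q2: Apr-Jun, Q3: Jul-Sep, Q4: Oct-Dec

Q4


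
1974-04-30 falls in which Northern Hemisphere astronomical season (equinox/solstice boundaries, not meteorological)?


Date: April 30
Astronomical Spring (approx.; exact equinox/solstice day varies by year): March 20 to June 20
April 30 falls within the Spring window

Spring


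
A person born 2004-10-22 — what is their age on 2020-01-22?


Birth: 2004-10-22
Reference: 2020-01-22
Year difference: 2020 - 2004 = 16
Birthday not yet reached in 2020, subtract 1

15 years old


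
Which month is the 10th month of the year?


Month 10 of 12

October


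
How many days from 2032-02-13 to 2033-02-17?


From 2032-02-13 to 2033-02-17
2032-02-13: days before February = 31; day of year = 31 + 13 = 44
2033-02-17: days before February = 31; day of year = 31 + 17 = 48
Rest of 2032: 366 - 44 = 322
Total = 322 + 48 = 370

370 days


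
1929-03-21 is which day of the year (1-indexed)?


Date: March 21, 1929
Days in months 1 through 2: 59
Plus 21 days in March

Day of year: 80


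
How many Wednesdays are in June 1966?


June 1966 has 30 days
Anchor: Jan 1, 1966. With p = 1966 - 1 = 1965: (p + p//4 - p//100 + p//400) mod 7 = (1965 + 491 - 19 + 4) mod 7 = 2441 mod 7 = 5 -> Saturday (Mon=0 ... Sun=6)
Days before June (Jan-May): 151; June 1 index = (5 + 151) mod 7 = 2 -> Wednesday
First Wednesday is June 1
Wednesdays: 1, 8, 15, 22, 29

5 Wednesdays


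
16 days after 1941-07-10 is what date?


Start: 1941-07-10, add 16 days
July 1941 has 31 days; 10 + 16 = 26 stays within July

Result: 1941-07-26


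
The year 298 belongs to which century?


Century = (year - 1) // 100 + 1
= (298 - 1) // 100 + 1
= 297 // 100 + 1
= 2 + 1

3rd century


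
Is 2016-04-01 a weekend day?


Anchor: Jan 1, 2016. With p = 2016 - 1 = 2015: (p + p//4 - p//100 + p//400) mod 7 = (2015 + 503 - 20 + 5) mod 7 = 2503 mod 7 = 4 -> Friday (Mon=0 ... Sun=6)
Day of year: 92; offset = 91
Weekday index = (4 + 91) mod 7 = 4 -> Friday
Weekend days: Saturday, Sunday

No


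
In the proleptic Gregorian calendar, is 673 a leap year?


Gregorian leap year rule: divisible by 4, but not by 100, unless also by 400.
673 is not divisible by 4 -> not a leap year

No


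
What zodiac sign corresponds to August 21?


Date: August 21
Conventional tropical zodiac dates: Leo from July 23 onward; Virgo starts August 23
August 21 falls within the Leo range

Leo


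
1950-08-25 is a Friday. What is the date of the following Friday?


Current: Friday
Target: Friday
Days ahead: 7

Next Friday: 1950-09-01


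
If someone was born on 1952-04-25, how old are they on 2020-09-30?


Birth: 1952-04-25
Reference: 2020-09-30
Year difference: 2020 - 1952 = 68

68 years old


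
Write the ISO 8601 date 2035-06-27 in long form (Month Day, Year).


ISO 2035-06-27 parses as year=2035, month=06, day=27
Month 6 -> June

June 27, 2035


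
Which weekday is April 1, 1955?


Target: April 1, 1955
Anchor: Jan 1, 1955. With p = 1955 - 1 = 1954: (p + p//4 - p//100 + p//400) mod 7 = (1954 + 488 - 19 + 4) mod 7 = 2427 mod 7 = 5 -> Saturday (Mon=0 ... Sun=6)
Days before April (Jan-Mar): 90 days
Weekday index = (5 + 90) mod 7 = 4

Friday


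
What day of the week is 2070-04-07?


Date: April 7, 2070
Anchor: Jan 1, 2070. With p = 2070 - 1 = 2069: (p + p//4 - p//100 + p//400) mod 7 = (2069 + 517 - 20 + 5) mod 7 = 2571 mod 7 = 2 -> Wednesday (Mon=0 ... Sun=6)
Days before April (Jan-Mar): 90; offset = 90 + 7 - 1 = 96
Weekday index = (2 + 96) mod 7 = 0

Day of the week: Monday


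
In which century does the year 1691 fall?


Century = (year - 1) // 100 + 1
= (1691 - 1) // 100 + 1
= 1690 // 100 + 1
= 16 + 1

17th century


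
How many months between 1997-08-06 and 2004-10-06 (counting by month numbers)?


From August 1997 to October 2004
7 years * 12 = 84 months, plus 2 months = 86

86 months


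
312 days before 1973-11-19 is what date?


Start: 1973-11-19, subtract 312 days
Back 19 days from November 19 reaches October 31, 1973 -> 293 left
October 1973 has 31 days -> back to September 30, 1973 -> 262 left
September 1973 has 30 days -> back to August 31, 1973 -> 232 left
August 1973 has 31 days -> back to July 31, 1973 -> 201 left
July 1973 has 31 days -> back to June 30, 1973 -> 170 left
June 1973 has 30 days -> back to May 31, 1973 -> 140 left
May 1973 has 31 days -> back to April 30, 1973 -> 109 left
April 1973 has 30 days -> back to March 31, 1973 -> 79 left
March 1973 has 31 days -> back to February 28, 1973 -> 48 left
February 1973 has 28 days -> back to January 31, 1973 -> 20 left
January 1973: 31 - 20 = 11 -> lands on January 11

Result: 1973-01-11


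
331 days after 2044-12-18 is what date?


Start: 2044-12-18, add 331 days
December 2044 has 31 days: 31 - 18 = 13 days to December 31 -> 318 left
January 2045 has 31 days -> 287 left
February 2045 has 28 days -> 259 left
March 2045 has 31 days -> 228 left
April 2045 has 30 days -> 198 left
May 2045 has 31 days -> 167 left
June 2045 has 30 days -> 137 left
July 2045 has 31 days -> 106 left
August 2045 has 31 days -> 75 left
September 2045 has 30 days -> 45 left
October 2045 has 31 days -> 14 left
November 2045: 14 <= 30 -> lands on November 14

Result: 2045-11-14


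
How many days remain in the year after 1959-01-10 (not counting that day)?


Day of year: 10 of 365
Remaining = 365 - 10

355 days


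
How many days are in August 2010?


August 2010

31 days


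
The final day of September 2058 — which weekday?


September 2058 has 30 days
Anchor: Jan 1, 2058. With p = 2058 - 1 = 2057: (p + p//4 - p//100 + p//400) mod 7 = (2057 + 514 - 20 + 5) mod 7 = 2556 mod 7 = 1 -> Tuesday (Mon=0 ... Sun=6)
Days before September (Jan-Aug): 243; September 1 index = (1 + 243) mod 7 = 6 -> Sunday
Last day offset: 30 - 1 = 29 days
Weekday index = (6 + 29) mod 7 = 0

Monday, September 30


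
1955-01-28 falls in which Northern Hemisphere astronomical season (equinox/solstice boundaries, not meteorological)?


Date: January 28
Astronomical Winter (approx.; exact equinox/solstice day varies by year): December 21 to March 19
January 28 falls within the Winter window

Winter


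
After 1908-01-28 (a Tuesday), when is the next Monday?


Current: Tuesday
Target: Monday
Days ahead: 6

Next Monday: 1908-02-03


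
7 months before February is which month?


February is month 2
2 - 7 = -5; wrap: -5 + 12 = 7

July


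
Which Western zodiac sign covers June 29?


Date: June 29
Conventional tropical zodiac dates: Cancer from June 21 onward; Leo starts July 23
June 29 falls within the Cancer range

Cancer


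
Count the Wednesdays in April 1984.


April 1984 has 30 days
Anchor: Jan 1, 1984. With p = 1984 - 1 = 1983: (p + p//4 - p//100 + p//400) mod 7 = (1983 + 495 - 19 + 4) mod 7 = 2463 mod 7 = 6 -> Sunday (Mon=0 ... Sun=6)
Days before April (Jan-Mar): 91; April 1 index = (6 + 91) mod 7 = 6 -> Sunday
First Wednesday is April 4
Wednesdays: 4, 11, 18, 25

4 Wednesdays


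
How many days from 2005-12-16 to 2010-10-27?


From 2005-12-16 to 2010-10-27
2005-12-16: days before December = 31 + 28 + 31 + 30 + 31 + 30 + 31 + 31 + 30 + 31 + 30 = 334 (2005 is not a leap year); day of year = 334 + 16 = 350
2010-10-27: days before October = 31 + 28 + 31 + 30 + 31 + 30 + 31 + 31 + 30 = 273 (2010 is not a leap year); day of year = 273 + 27 = 300
Rest of 2005: 365 - 350 = 15
Full years 2006 (365), 2007 (365), 2008 (366), 2009 (365): 1461
Total = 15 + 1461 + 300 = 1776

1776 days


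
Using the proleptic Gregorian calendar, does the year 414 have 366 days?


Gregorian leap year rule: divisible by 4, but not by 100, unless also by 400.
414 is not divisible by 4 -> not a leap year

No


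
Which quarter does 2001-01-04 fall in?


Month: January (month 1)
Q1: Jan-Mar, Q2: Apr-Jun, Q3: Jul-Sep, Q4: Oct-Dec

Q1


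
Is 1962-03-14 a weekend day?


Anchor: Jan 1, 1962. With p = 1962 - 1 = 1961: (p + p//4 - p//100 + p//400) mod 7 = (1961 + 490 - 19 + 4) mod 7 = 2436 mod 7 = 0 -> Monday (Mon=0 ... Sun=6)
Day of year: 73; offset = 72
Weekday index = (0 + 72) mod 7 = 2 -> Wednesday
Weekend days: Saturday, Sunday

No


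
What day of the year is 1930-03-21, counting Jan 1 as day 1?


Date: March 21, 1930
Days in months 1 through 2: 59
Plus 21 days in March

Day of year: 80


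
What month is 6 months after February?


February is month 2
2 + 6 = 8

August


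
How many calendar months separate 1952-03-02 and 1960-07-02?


From March 1952 to July 1960
8 years * 12 = 96 months, plus 4 months = 100

100 months


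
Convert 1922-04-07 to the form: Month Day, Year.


ISO 1922-04-07 parses as year=1922, month=04, day=07
Month 4 -> April

April 7, 1922


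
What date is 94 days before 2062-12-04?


Start: 2062-12-04, subtract 94 days
Back 4 days from December 4 reaches November 30, 2062 -> 90 left
November 2062 has 30 days -> back to October 31, 2062 -> 60 left
October 2062 has 31 days -> back to September 30, 2062 -> 29 left
September 2062: 30 - 29 = 1 -> lands on September 1

Result: 2062-09-01


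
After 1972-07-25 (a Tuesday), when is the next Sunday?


Current: Tuesday
Target: Sunday
Days ahead: 5

Next Sunday: 1972-07-30


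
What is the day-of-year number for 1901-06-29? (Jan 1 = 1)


Date: June 29, 1901
Days in months 1 through 5: 151
Plus 29 days in June

Day of year: 180


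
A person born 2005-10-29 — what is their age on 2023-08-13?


Birth: 2005-10-29
Reference: 2023-08-13
Year difference: 2023 - 2005 = 18
Birthday not yet reached in 2023, subtract 1

17 years old


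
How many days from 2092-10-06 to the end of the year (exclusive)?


Day of year: 280 of 366
Remaining = 366 - 280

86 days


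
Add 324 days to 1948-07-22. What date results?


Start: 1948-07-22, add 324 days
July 1948 has 31 days: 31 - 22 = 9 days to July 31 -> 315 left
August 1948 has 31 days -> 284 left
September 1948 has 30 days -> 254 left
October 1948 has 31 days -> 223 left
November 1948 has 30 days -> 193 left
December 1948 has 31 days -> 162 left
January 1949 has 31 days -> 131 left
February 1949 has 28 days -> 103 left
March 1949 has 31 days -> 72 left
April 1949 has 30 days -> 42 left
May 1949 has 31 days -> 11 left
June 1949: 11 <= 30 -> lands on June 11

Result: 1949-06-11


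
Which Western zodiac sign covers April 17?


Date: April 17
Conventional tropical zodiac dates: Aries from March 21 onward; Taurus starts April 20
April 17 falls within the Aries range

Aries


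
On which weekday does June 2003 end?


June 2003 has 30 days
Anchor: Jan 1, 2003. With p = 2003 - 1 = 2002: (p + p//4 - p//100 + p//400) mod 7 = (2002 + 500 - 20 + 5) mod 7 = 2487 mod 7 = 2 -> Wednesday (Mon=0 ... Sun=6)
Days before June (Jan-May): 151; June 1 index = (2 + 151) mod 7 = 6 -> Sunday
Last day offset: 30 - 1 = 29 days
Weekday index = (6 + 29) mod 7 = 0

Monday, June 30


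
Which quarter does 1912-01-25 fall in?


Month: January (month 1)
Q1: Jan-Mar, Q2: Apr-Jun, Q3: Jul-Sep, Q4: Oct-Dec

Q1


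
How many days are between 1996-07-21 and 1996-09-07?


From 1996-07-21 to 1996-09-07
1996-07-21: days before July = 31 + 29 + 31 + 30 + 31 + 30 = 182 (1996 is a leap year); day of year = 182 + 21 = 203
1996-09-07: days before September = 31 + 29 + 31 + 30 + 31 + 30 + 31 + 31 = 244 (1996 is a leap year); day of year = 244 + 7 = 251
Same year: 251 - 203 = 48

48 days


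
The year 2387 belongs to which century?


Century = (year - 1) // 100 + 1
= (2387 - 1) // 100 + 1
= 2386 // 100 + 1
= 23 + 1

24th century


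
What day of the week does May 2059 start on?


Target: May 1, 2059
Anchor: Jan 1, 2059. With p = 2059 - 1 = 2058: (p + p//4 - p//100 + p//400) mod 7 = (2058 + 514 - 20 + 5) mod 7 = 2557 mod 7 = 2 -> Wednesday (Mon=0 ... Sun=6)
Days before May (Jan-Apr): 120 days
Weekday index = (2 + 120) mod 7 = 3

Thursday


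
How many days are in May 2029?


May 2029

31 days


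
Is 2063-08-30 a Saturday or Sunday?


Anchor: Jan 1, 2063. With p = 2063 - 1 = 2062: (p + p//4 - p//100 + p//400) mod 7 = (2062 + 515 - 20 + 5) mod 7 = 2562 mod 7 = 0 -> Monday (Mon=0 ... Sun=6)
Day of year: 242; offset = 241
Weekday index = (0 + 241) mod 7 = 3 -> Thursday
Weekend days: Saturday, Sunday

No


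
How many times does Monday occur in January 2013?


January 2013 has 31 days
Anchor: Jan 1, 2013. With p = 2013 - 1 = 2012: (p + p//4 - p//100 + p//400) mod 7 = (2012 + 503 - 20 + 5) mod 7 = 2500 mod 7 = 1 -> Tuesday (Mon=0 ... Sun=6)
January 1 is the anchor itself -> Tuesday
First Monday is January 7
Mondays: 7, 14, 21, 28

4 Mondays


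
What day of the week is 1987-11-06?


Date: November 6, 1987
Anchor: Jan 1, 1987. With p = 1987 - 1 = 1986: (p + p//4 - p//100 + p//400) mod 7 = (1986 + 496 - 19 + 4) mod 7 = 2467 mod 7 = 3 -> Thursday (Mon=0 ... Sun=6)
Days before November (Jan-Oct): 304; offset = 304 + 6 - 1 = 309
Weekday index = (3 + 309) mod 7 = 4

Day of the week: Friday


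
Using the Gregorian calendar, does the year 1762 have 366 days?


Gregorian leap year rule: divisible by 4, but not by 100, unless also by 400.
1762 is not divisible by 4 -> not a leap year

No


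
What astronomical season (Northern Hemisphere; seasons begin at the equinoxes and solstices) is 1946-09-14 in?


Date: September 14
Astronomical Summer (approx.; exact equinox/solstice day varies by year): June 21 to September 21
September 14 falls within the Summer window

Summer


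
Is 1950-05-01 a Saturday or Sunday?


Anchor: Jan 1, 1950. With p = 1950 - 1 = 1949: (p + p//4 - p//100 + p//400) mod 7 = (1949 + 487 - 19 + 4) mod 7 = 2421 mod 7 = 6 -> Sunday (Mon=0 ... Sun=6)
Day of year: 121; offset = 120
Weekday index = (6 + 120) mod 7 = 0 -> Monday
Weekend days: Saturday, Sunday

No


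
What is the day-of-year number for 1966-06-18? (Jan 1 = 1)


Date: June 18, 1966
Days in months 1 through 5: 151
Plus 18 days in June

Day of year: 169


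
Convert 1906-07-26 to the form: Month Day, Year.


ISO 1906-07-26 parses as year=1906, month=07, day=26
Month 7 -> July

July 26, 1906


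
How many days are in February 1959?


February 1959 (leap year: no)

28 days


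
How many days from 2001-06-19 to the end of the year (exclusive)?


Day of year: 170 of 365
Remaining = 365 - 170

195 days


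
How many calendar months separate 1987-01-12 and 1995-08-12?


From January 1987 to August 1995
8 years * 12 = 96 months, plus 7 months = 103

103 months


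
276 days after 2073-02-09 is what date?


Start: 2073-02-09, add 276 days
February 2073 has 28 days: 28 - 9 = 19 days to February 28 -> 257 left
March 2073 has 31 days -> 226 left
April 2073 has 30 days -> 196 left
May 2073 has 31 days -> 165 left
June 2073 has 30 days -> 135 left
July 2073 has 31 days -> 104 left
August 2073 has 31 days -> 73 left
September 2073 has 30 days -> 43 left
October 2073 has 31 days -> 12 left
November 2073: 12 <= 30 -> lands on November 12

Result: 2073-11-12


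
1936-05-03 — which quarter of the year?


Month: May (month 5)
Q1: Jan-Mar, Q2: Apr-Jun, Q3: Jul-Sep, Q4: Oct-Dec

Q2


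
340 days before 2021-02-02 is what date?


Start: 2021-02-02, subtract 340 days
Back 2 days from February 2 reaches January 31, 2021 -> 338 left
January 2021 has 31 days -> back to December 31, 2020 -> 307 left
December 2020 has 31 days -> back to November 30, 2020 -> 276 left
November 2020 has 30 days -> back to October 31, 2020 -> 246 left
October 2020 has 31 days -> back to September 30, 2020 -> 215 left
September 2020 has 30 days -> back to August 31, 2020 -> 185 left
August 2020 has 31 days -> back to July 31, 2020 -> 154 left
July 2020 has 31 days -> back to June 30, 2020 -> 123 left
June 2020 has 30 days -> back to May 31, 2020 -> 93 left
May 2020 has 31 days -> back to April 30, 2020 -> 62 left
April 2020 has 30 days -> back to March 31, 2020 -> 32 left
March 2020 has 31 days -> back to February 29, 2020 -> 1 left
February 2020: 29 - 1 = 28 -> lands on February 28

Result: 2020-02-28


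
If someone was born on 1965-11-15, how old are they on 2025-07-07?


Birth: 1965-11-15
Reference: 2025-07-07
Year difference: 2025 - 1965 = 60
Birthday not yet reached in 2025, subtract 1

59 years old


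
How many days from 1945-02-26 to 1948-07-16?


From 1945-02-26 to 1948-07-16
1945-02-26: days before February = 31; day of year = 31 + 26 = 57
1948-07-16: days before July = 31 + 29 + 31 + 30 + 31 + 30 = 182 (1948 is a leap year); day of year = 182 + 16 = 198
Rest of 1945: 365 - 57 = 308
Full years 1946 (365), 1947 (365): 730
Total = 308 + 730 + 198 = 1236

1236 days


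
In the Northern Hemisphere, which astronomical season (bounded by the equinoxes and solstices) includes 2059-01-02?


Date: January 2
Astronomical Winter (approx.; exact equinox/solstice day varies by year): December 21 to March 19
January 2 falls within the Winter window

Winter


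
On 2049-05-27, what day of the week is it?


Date: May 27, 2049
Anchor: Jan 1, 2049. With p = 2049 - 1 = 2048: (p + p//4 - p//100 + p//400) mod 7 = (2048 + 512 - 20 + 5) mod 7 = 2545 mod 7 = 4 -> Friday (Mon=0 ... Sun=6)
Days before May (Jan-Apr): 120; offset = 120 + 27 - 1 = 146
Weekday index = (4 + 146) mod 7 = 3

Day of the week: Thursday


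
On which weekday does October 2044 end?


October 2044 has 31 days
Anchor: Jan 1, 2044. With p = 2044 - 1 = 2043: (p + p//4 - p//100 + p//400) mod 7 = (2043 + 510 - 20 + 5) mod 7 = 2538 mod 7 = 4 -> Friday (Mon=0 ... Sun=6)
Days before October (Jan-Sep): 274; October 1 index = (4 + 274) mod 7 = 5 -> Saturday
Last day offset: 31 - 1 = 30 days
Weekday index = (5 + 30) mod 7 = 0

Monday, October 31


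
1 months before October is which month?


October is month 10
10 - 1 = 9

September


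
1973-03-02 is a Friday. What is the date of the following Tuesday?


Current: Friday
Target: Tuesday
Days ahead: 4

Next Tuesday: 1973-03-06


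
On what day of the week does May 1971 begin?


Target: May 1, 1971
Anchor: Jan 1, 1971. With p = 1971 - 1 = 1970: (p + p//4 - p//100 + p//400) mod 7 = (1970 + 492 - 19 + 4) mod 7 = 2447 mod 7 = 4 -> Friday (Mon=0 ... Sun=6)
Days before May (Jan-Apr): 120 days
Weekday index = (4 + 120) mod 7 = 5

Saturday


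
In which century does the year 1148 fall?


Century = (year - 1) // 100 + 1
= (1148 - 1) // 100 + 1
= 1147 // 100 + 1
= 11 + 1

12th century


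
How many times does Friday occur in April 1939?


April 1939 has 30 days
Anchor: Jan 1, 1939. With p = 1939 - 1 = 1938: (p + p//4 - p//100 + p//400) mod 7 = (1938 + 484 - 19 + 4) mod 7 = 2407 mod 7 = 6 -> Sunday (Mon=0 ... Sun=6)
Days before April (Jan-Mar): 90; April 1 index = (6 + 90) mod 7 = 5 -> Saturday
First Friday is April 7
Fridays: 7, 14, 21, 28

4 Fridays


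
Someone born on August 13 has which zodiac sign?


Date: August 13
Conventional tropical zodiac dates: Leo from July 23 onward; Virgo starts August 23
August 13 falls within the Leo range

Leo


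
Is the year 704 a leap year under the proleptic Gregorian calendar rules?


Gregorian leap year rule: divisible by 4, but not by 100, unless also by 400.
704 is divisible by 4 but not 100 -> leap year

Yes


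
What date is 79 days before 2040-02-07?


Start: 2040-02-07, subtract 79 days
Back 7 days from February 7 reaches January 31, 2040 -> 72 left
January 2040 has 31 days -> back to December 31, 2039 -> 41 left
December 2039 has 31 days -> back to November 30, 2039 -> 10 left
November 2039: 30 - 10 = 20 -> lands on November 20

Result: 2039-11-20


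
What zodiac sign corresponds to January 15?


Date: January 15
Conventional tropical zodiac dates: Capricorn from December 22 onward; Aquarius starts January 20
January 15 falls within the Capricorn range

Capricorn


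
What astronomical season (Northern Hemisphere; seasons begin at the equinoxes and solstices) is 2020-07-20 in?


Date: July 20
Astronomical Summer (approx.; exact equinox/solstice day varies by year): June 21 to September 21
July 20 falls within the Summer window

Summer


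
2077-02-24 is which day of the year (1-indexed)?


Date: February 24, 2077
Days in months 1 through 1: 31
Plus 24 days in February

Day of year: 55


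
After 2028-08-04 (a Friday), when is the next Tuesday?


Current: Friday
Target: Tuesday
Days ahead: 4

Next Tuesday: 2028-08-08


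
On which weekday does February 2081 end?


February 2081 has 28 days
Anchor: Jan 1, 2081. With p = 2081 - 1 = 2080: (p + p//4 - p//100 + p//400) mod 7 = (2080 + 520 - 20 + 5) mod 7 = 2585 mod 7 = 2 -> Wednesday (Mon=0 ... Sun=6)
Days before February (Jan): 31; February 1 index = (2 + 31) mod 7 = 5 -> Saturday
Last day offset: 28 - 1 = 27 days
Weekday index = (5 + 27) mod 7 = 4

Friday, February 28


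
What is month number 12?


Month 12 of 12

December


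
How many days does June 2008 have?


June 2008

30 days


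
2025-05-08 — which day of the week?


Date: May 8, 2025
Anchor: Jan 1, 2025. With p = 2025 - 1 = 2024: (p + p//4 - p//100 + p//400) mod 7 = (2024 + 506 - 20 + 5) mod 7 = 2515 mod 7 = 2 -> Wednesday (Mon=0 ... Sun=6)
Days before May (Jan-Apr): 120; offset = 120 + 8 - 1 = 127
Weekday index = (2 + 127) mod 7 = 3

Day of the week: Thursday


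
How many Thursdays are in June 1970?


June 1970 has 30 days
Anchor: Jan 1, 1970. With p = 1970 - 1 = 1969: (p + p//4 - p//100 + p//400) mod 7 = (1969 + 492 - 19 + 4) mod 7 = 2446 mod 7 = 3 -> Thursday (Mon=0 ... Sun=6)
Days before June (Jan-May): 151; June 1 index = (3 + 151) mod 7 = 0 -> Monday
First Thursday is June 4
Thursdays: 4, 11, 18, 25

4 Thursdays


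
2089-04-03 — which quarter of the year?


Month: April (month 4)
Q1: Jan-Mar, Q2: Apr-Jun, Q3: Jul-Sep, Q4: Oct-Dec

Q2


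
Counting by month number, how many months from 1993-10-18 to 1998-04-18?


From October 1993 to April 1998
5 years * 12 = 60 months, minus 6 months = 54

54 months
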